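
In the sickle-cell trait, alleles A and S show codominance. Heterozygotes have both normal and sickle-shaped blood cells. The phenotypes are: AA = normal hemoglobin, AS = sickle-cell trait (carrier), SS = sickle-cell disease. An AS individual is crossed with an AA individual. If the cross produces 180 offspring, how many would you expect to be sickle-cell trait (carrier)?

Punnett square for AS × AA:
Offspring genotypes: 2 AA, 2 AS
Phenotype counts: 2 normal hemoglobin, 2 sickle-cell trait (carrier)
sickle-cell trait (carrier): 2 out of 4 → fraction 1/2
Expected count = 1/2 × 180 = 90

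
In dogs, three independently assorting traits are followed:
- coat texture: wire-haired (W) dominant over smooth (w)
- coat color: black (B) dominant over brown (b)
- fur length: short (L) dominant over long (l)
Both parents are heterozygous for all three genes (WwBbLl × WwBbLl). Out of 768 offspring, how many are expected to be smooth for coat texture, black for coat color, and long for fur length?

Trihybrid cross: WwBbLl × WwBbLl
Each trait segregates independently with a 3:1 phenotypic ratio, so each gene contributes 3/4 (dominant) or 1/4 (recessive).
Target: smooth (coat texture), black (coat color), long (fur length)
Probability = product of independent per-trait probabilities
= 1/4 × 3/4 × 1/4 = 3/64
Expected count = 3/64 × 768 = 36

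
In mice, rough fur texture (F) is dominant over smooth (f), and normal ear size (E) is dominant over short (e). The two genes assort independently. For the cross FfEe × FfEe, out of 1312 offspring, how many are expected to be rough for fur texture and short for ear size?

Dihybrid cross FfEe × FfEe — consider each gene separately:
fur texture: Ff × Ff → 1 FF, 2 Ff, 1 ff → 3 F_ : 1 ff (out of 4)
ear size: Ee × Ee → 1 EE, 2 Ee, 1 ee → 3 E_ : 1 ee (out of 4)
Looking for: rough (F_) and short (ee)
P(rough) = 3/4, P(short) = 1/4
P(both) = 3/4 × 1/4 = 3/16
Expected count = 3/16 × 1312 = 246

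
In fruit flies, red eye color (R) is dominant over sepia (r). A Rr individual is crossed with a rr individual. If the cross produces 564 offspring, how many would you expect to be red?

Punnett square for Rr × rr:
Offspring genotypes: 2 Rr, 2 rr
red: 2, sepia: 2
red: 2 out of 4 → fraction 1/2
Expected count = 1/2 × 564 = 282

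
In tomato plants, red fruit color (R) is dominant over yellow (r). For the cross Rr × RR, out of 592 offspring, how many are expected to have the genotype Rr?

Punnett square for Rr × RR:
Offspring genotypes: 2 RR, 2 Rr
Total offspring: 4
Count with target: 2
Probability: 2/4 = 1/2
Expected count = 1/2 × 592 = 296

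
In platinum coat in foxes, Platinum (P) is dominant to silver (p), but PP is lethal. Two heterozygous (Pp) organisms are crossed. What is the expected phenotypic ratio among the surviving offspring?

Cross: Pp × Pp
Punnett square offspring (before lethality): 1 PP, 2 Pp, 1 pp
The PP genotype is lethal (embryos die); surviving offspring: 2 Pp, 1 pp
Ratio: 2 platinum : 1 silver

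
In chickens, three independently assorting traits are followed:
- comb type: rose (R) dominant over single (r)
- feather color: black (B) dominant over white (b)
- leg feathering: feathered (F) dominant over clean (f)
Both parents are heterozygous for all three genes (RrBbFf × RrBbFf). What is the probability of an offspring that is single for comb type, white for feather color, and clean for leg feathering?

Trihybrid cross: RrBbFf × RrBbFf
Each trait segregates independently with a 3:1 phenotypic ratio, so each gene contributes 3/4 (dominant) or 1/4 (recessive).
Target: single (comb type), white (feather color), clean (leg feathering)
Probability = product of independent per-trait probabilities
= 1/4 × 1/4 × 1/4 = 1/64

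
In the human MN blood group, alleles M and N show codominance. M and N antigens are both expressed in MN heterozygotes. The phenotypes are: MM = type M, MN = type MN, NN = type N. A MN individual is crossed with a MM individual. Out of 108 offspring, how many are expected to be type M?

Punnett square for MN × MM:
Offspring genotypes: 2 MM, 2 MN
Phenotype counts: 2 type M, 2 type MN
type M: 2 out of 4 → fraction 1/2
Expected count = 1/2 × 108 = 54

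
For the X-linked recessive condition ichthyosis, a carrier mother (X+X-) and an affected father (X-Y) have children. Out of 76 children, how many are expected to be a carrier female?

Cross: X+X- × X-Y
Offspring: 1 X+X-, 1 X+Y, 1 X-X-, 1 X-Y
Probability of a carrier female: 1/4
Expected count = 1/4 × 76 = 19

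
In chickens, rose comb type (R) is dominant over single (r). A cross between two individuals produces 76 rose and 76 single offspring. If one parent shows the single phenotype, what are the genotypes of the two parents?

Observed offspring: 76 rose, 76 single
The observed ratio simplifies to 1:1. One parent shows single, so its genotype must be rr. A 1:1 offspring split requires the other parent to be heterozygous (Rr).
Parent genotypes: rr × Rr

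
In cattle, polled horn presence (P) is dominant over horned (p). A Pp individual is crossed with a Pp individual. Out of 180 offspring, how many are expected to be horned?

Punnett square for Pp × Pp:
Offspring genotypes: 1 PP, 2 Pp, 1 pp
polled: 3, horned: 1
horned: 1 out of 4 → fraction 1/4
Expected count = 1/4 × 180 = 45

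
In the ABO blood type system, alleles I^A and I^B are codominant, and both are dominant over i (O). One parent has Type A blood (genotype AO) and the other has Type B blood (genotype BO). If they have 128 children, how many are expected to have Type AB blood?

Cross: AO × BO
Possible offspring genotypes: 1 AB, 1 AO, 1 BO, 1 OO
Blood type counts: 1 Type AB, 1 Type A, 1 Type B, 1 Type O
Probability of Type AB: 1/4
Expected count = 1/4 × 128 = 32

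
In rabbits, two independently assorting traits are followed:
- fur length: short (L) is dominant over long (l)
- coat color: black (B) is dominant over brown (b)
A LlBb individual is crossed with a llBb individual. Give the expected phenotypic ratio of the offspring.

Dihybrid cross LlBb × llBb — consider each gene separately:
fur length: Ll × ll → 2 Ll, 2 ll → 2 L_ : 2 ll (out of 4)
coat color: Bb × Bb → 1 BB, 2 Bb, 1 bb → 3 B_ : 1 bb (out of 4)
Combine (counts out of 4 × 4 = 16): short/black (L_B_) = 2×3 = 6; short/brown (L_bb) = 2×1 = 2; long/black (llB_) = 2×3 = 6; long/brown (llbb) = 2×1 = 2
Phenotype counts (out of 16): 6 short/black, 2 short/brown, 6 long/black, 2 long/brown
Ratio: 3 short/black : 1 short/brown : 3 long/black : 1 long/brown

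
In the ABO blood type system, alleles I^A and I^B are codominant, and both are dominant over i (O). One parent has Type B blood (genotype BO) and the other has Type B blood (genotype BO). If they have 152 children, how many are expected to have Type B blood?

Cross: BO × BO
Possible offspring genotypes: 1 BB, 2 BO, 1 OO
Blood type counts: 3 Type B, 1 Type O
Probability of Type B: 3/4
Expected count = 3/4 × 152 = 114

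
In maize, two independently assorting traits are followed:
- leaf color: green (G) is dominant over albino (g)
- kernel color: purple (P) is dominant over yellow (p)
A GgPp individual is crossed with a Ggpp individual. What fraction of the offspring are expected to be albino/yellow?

Dihybrid cross GgPp × Ggpp — consider each gene separately:
leaf color: Gg × Gg → 1 GG, 2 Gg, 1 gg → 3 G_ : 1 gg (out of 4)
kernel color: Pp × pp → 2 Pp, 2 pp → 2 P_ : 2 pp (out of 4)
Combine (counts out of 4 × 4 = 16): green/purple (G_P_) = 3×2 = 6; green/yellow (G_pp) = 3×2 = 6; albino/purple (ggP_) = 1×2 = 2; albino/yellow (ggpp) = 1×2 = 2
Phenotype counts (out of 16): 6 green/purple, 6 green/yellow, 2 albino/purple, 2 albino/yellow
albino/yellow: 2 out of 16
Probability: 2/16 = 1/8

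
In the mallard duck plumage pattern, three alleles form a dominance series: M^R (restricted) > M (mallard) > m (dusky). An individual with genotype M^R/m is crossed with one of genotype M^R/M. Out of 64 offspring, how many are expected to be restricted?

Cross: M^R/m × M^R/M
Allele dominance: M^R > M > m
Offspring genotypes: 1 M^R/M^R, 1 M^R/M, 1 M^R/m, 1 M/m
Phenotype counts: 3 restricted, 1 mallard
restricted: 3 out of 4 → fraction 3/4
Expected count = 3/4 × 64 = 48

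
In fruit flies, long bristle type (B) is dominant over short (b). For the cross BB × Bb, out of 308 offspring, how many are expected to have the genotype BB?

Punnett square for BB × Bb:
Offspring genotypes: 2 BB, 2 Bb
Total offspring: 4
Count with target: 2
Probability: 2/4 = 1/2
Expected count = 1/2 × 308 = 154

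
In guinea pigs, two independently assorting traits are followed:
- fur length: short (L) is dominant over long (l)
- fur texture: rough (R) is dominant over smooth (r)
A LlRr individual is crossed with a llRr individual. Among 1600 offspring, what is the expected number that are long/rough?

Dihybrid cross LlRr × llRr — consider each gene separately:
fur length: Ll × ll → 2 Ll, 2 ll → 2 L_ : 2 ll (out of 4)
fur texture: Rr × Rr → 1 RR, 2 Rr, 1 rr → 3 R_ : 1 rr (out of 4)
Combine (counts out of 4 × 4 = 16): short/rough (L_R_) = 2×3 = 6; short/smooth (L_rr) = 2×1 = 2; long/rough (llR_) = 2×3 = 6; long/smooth (llrr) = 2×1 = 2
Phenotype counts (out of 16): 6 short/rough, 2 short/smooth, 6 long/rough, 2 long/smooth
long/rough: 6 out of 16 → fraction 3/8
Expected count = 3/8 × 1600 = 600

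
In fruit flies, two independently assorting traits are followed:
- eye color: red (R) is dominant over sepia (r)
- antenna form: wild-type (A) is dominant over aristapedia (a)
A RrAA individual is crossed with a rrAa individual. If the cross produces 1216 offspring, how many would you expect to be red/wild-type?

Dihybrid cross RrAA × rrAa — consider each gene separately:
eye color: Rr × rr → 2 Rr, 2 rr → 2 R_ : 2 rr (out of 4)
antenna form: AA × Aa → 2 AA, 2 Aa → 4 A_ (out of 4)
Combine (counts out of 4 × 4 = 16): red/wild-type (R_A_) = 2×4 = 8; sepia/wild-type (rrA_) = 2×4 = 8
Phenotype counts (out of 16): 8 red/wild-type, 8 sepia/wild-type
red/wild-type: 8 out of 16 → fraction 1/2
Expected count = 1/2 × 1216 = 608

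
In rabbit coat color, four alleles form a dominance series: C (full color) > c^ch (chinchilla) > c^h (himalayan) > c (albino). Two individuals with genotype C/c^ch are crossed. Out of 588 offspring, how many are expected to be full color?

Cross: C/c^ch × C/c^ch
Allele dominance: C > c^ch > c^h > c
Offspring genotypes: 1 C/C, 2 C/c^ch, 1 c^ch/c^ch
Phenotype counts: 3 full color, 1 chinchilla
full color: 3 out of 4 → fraction 3/4
Expected count = 3/4 × 588 = 441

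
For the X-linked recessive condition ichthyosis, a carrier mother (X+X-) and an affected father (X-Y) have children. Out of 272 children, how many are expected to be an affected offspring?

Cross: X+X- × X-Y
Offspring: 1 X+X-, 1 X+Y, 1 X-X-, 1 X-Y
Probability of an affected offspring: 2/4 = 1/2
Expected count = 1/2 × 272 = 136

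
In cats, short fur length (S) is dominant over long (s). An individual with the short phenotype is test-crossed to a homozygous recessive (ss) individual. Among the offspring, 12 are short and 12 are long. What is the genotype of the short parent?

Test cross: ? × ss
Offspring: 12 short, 12 long — approximately 1:1.
A 1:1 ratio in a test cross indicates the unknown parent is heterozygous (Ss).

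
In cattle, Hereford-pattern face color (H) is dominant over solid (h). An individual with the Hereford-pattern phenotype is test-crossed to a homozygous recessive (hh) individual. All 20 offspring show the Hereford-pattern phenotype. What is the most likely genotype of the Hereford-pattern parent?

Test cross: ? × hh
All offspring are Hereford-pattern.
If the unknown parent were heterozygous (Hh), about half of 20 offspring would be solid; none are. The unknown parent is most likely homozygous dominant (HH).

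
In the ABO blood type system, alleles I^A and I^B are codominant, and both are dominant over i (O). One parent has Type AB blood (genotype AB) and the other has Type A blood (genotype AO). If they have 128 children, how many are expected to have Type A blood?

Cross: AB × AO
Possible offspring genotypes: 1 AA, 1 AO, 1 AB, 1 BO
Blood type counts: 2 Type A, 1 Type AB, 1 Type B
Probability of Type A: 2/4 = 1/2
Expected count = 1/2 × 128 = 64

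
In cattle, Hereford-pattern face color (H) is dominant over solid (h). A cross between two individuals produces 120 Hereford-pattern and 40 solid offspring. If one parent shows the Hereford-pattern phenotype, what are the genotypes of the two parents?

Observed offspring: 120 Hereford-pattern, 40 solid
The observed ratio simplifies to 3:1. Solid (hh) offspring appear, so each parent must contribute one h allele. The parent stated to show Hereford-pattern carries H, so it is Hh. The other parent is then either Hh or hh: Hh × hh would give a 1:1 split, whereas Hh × Hh gives 3:1 — matching the data. So both parents are heterozygous (Hh × Hh).
Parent genotypes: Hh × Hh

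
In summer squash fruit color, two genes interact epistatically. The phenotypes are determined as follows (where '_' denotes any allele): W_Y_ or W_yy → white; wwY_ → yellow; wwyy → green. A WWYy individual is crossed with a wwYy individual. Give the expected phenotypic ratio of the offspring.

Cross: WWYy × wwYy — consider each gene separately:
W gene: WW × ww → 4 Ww → 4 W_ (out of 4)
Y gene: Yy × Yy → 1 YY, 2 Yy, 1 yy → 3 Y_ : 1 yy (out of 4)
Genotype classes (out of 4 × 4 = 16): W_Y_ = 4×3 = 12; W_yy = 4×1 = 4
Apply the phenotype rules: W_Y_ (12) + W_yy (4) → white
Phenotype counts (out of 16): 16 white
Ratio: all white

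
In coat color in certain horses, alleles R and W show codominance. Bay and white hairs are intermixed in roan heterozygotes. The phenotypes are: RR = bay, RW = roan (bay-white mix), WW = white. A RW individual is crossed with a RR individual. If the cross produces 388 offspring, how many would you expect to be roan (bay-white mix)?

Punnett square for RW × RR:
Offspring genotypes: 2 RR, 2 RW
Phenotype counts: 2 bay, 2 roan (bay-white mix)
roan (bay-white mix): 2 out of 4 → fraction 1/2
Expected count = 1/2 × 388 = 194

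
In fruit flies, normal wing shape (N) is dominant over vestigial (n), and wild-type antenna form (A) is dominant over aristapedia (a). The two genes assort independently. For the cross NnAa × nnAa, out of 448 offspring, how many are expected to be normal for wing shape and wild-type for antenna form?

Dihybrid cross NnAa × nnAa — consider each gene separately:
wing shape: Nn × nn → 2 Nn, 2 nn → 2 N_ : 2 nn (out of 4)
antenna form: Aa × Aa → 1 AA, 2 Aa, 1 aa → 3 A_ : 1 aa (out of 4)
Looking for: normal (N_) and wild-type (A_)
P(normal) = 2/4, P(wild-type) = 3/4
P(both) = 2/4 × 3/4 = 6/16 = 3/8
Expected count = 3/8 × 448 = 168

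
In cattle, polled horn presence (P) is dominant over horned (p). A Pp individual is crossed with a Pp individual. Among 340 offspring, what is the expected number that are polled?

Punnett square for Pp × Pp:
Offspring genotypes: 1 PP, 2 Pp, 1 pp
polled: 3, horned: 1
polled: 3 out of 4 → fraction 3/4
Expected count = 3/4 × 340 = 255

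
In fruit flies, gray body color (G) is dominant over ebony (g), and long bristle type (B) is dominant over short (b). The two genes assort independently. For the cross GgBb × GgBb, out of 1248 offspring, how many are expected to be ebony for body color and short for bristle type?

Dihybrid cross GgBb × GgBb — consider each gene separately:
body color: Gg × Gg → 1 GG, 2 Gg, 1 gg → 3 G_ : 1 gg (out of 4)
bristle type: Bb × Bb → 1 BB, 2 Bb, 1 bb → 3 B_ : 1 bb (out of 4)
Looking for: ebony (gg) and short (bb)
P(ebony) = 1/4, P(short) = 1/4
P(both) = 1/4 × 1/4 = 1/16
Expected count = 1/16 × 1248 = 78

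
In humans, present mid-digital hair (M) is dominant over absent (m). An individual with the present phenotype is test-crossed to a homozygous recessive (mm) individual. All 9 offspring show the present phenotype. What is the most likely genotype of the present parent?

Test cross: ? × mm
All offspring are present.
If the unknown parent were heterozygous (Mm), about half of 9 offspring would be absent; none are. The unknown parent is most likely homozygous dominant (MM).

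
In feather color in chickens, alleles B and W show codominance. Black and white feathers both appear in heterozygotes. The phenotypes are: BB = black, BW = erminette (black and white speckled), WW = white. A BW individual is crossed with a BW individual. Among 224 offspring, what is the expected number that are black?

Punnett square for BW × BW:
Offspring genotypes: 1 BB, 2 BW, 1 WW
Phenotype counts: 1 black, 2 erminette (black and white speckled), 1 white
black: 1 out of 4 → fraction 1/4
Expected count = 1/4 × 224 = 56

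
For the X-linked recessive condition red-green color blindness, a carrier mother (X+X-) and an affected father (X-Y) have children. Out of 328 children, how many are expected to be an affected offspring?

Cross: X+X- × X-Y
Offspring: 1 X+X-, 1 X+Y, 1 X-X-, 1 X-Y
Probability of an affected offspring: 2/4 = 1/2
Expected count = 1/2 × 328 = 164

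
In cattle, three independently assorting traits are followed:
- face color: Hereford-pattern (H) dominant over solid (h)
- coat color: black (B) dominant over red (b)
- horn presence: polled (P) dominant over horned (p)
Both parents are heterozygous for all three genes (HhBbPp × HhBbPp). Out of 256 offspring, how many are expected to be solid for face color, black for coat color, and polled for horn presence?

Trihybrid cross: HhBbPp × HhBbPp
Each trait segregates independently with a 3:1 phenotypic ratio, so each gene contributes 3/4 (dominant) or 1/4 (recessive).
Target: solid (face color), black (coat color), polled (horn presence)
Probability = product of independent per-trait probabilities
= 1/4 × 3/4 × 3/4 = 9/64
Expected count = 9/64 × 256 = 36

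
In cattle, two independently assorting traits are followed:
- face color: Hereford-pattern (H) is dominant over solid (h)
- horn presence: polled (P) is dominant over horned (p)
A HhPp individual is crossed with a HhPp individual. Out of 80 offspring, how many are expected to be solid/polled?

Dihybrid cross HhPp × HhPp — consider each gene separately:
face color: Hh × Hh → 1 HH, 2 Hh, 1 hh → 3 H_ : 1 hh (out of 4)
horn presence: Pp × Pp → 1 PP, 2 Pp, 1 pp → 3 P_ : 1 pp (out of 4)
Combine (counts out of 4 × 4 = 16): Hereford-pattern/polled (H_P_) = 3×3 = 9; Hereford-pattern/horned (H_pp) = 3×1 = 3; solid/polled (hhP_) = 1×3 = 3; solid/horned (hhpp) = 1×1 = 1
Phenotype counts (out of 16): 9 Hereford-pattern/polled, 3 Hereford-pattern/horned, 3 solid/polled, 1 solid/horned
solid/polled: 3 out of 16 → fraction 3/16
Expected count = 3/16 × 80 = 15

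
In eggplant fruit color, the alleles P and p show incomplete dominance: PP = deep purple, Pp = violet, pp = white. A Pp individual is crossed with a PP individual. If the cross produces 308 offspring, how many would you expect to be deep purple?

Punnett square for Pp × PP:
Offspring genotypes: 2 PP, 2 Pp
Phenotype counts: 2 deep purple, 2 violet
deep purple: 2 out of 4 → fraction 1/2
Expected count = 1/2 × 308 = 154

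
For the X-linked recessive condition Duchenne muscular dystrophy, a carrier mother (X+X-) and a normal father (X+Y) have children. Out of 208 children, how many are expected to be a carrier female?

Cross: X+X- × X+Y
Offspring: 1 X+X+, 1 X+Y, 1 X+X-, 1 X-Y
Probability of a carrier female: 1/4
Expected count = 1/4 × 208 = 52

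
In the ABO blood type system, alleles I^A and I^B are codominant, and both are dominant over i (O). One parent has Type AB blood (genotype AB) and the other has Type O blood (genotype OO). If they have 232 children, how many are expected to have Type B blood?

Cross: AB × OO
Possible offspring genotypes: 2 AO, 2 BO
Blood type counts: 2 Type A, 2 Type B
Probability of Type B: 2/4 = 1/2
Expected count = 1/2 × 232 = 116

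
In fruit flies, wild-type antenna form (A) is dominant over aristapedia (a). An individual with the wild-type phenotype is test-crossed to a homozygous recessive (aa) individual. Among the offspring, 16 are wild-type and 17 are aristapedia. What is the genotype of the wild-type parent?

Test cross: ? × aa
Offspring: 16 wild-type, 17 aristapedia — approximately 1:1.
A 1:1 ratio in a test cross indicates the unknown parent is heterozygous (Aa).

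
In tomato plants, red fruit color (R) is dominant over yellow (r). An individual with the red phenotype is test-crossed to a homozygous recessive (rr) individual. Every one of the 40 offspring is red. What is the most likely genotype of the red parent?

Test cross: ? × rr
All offspring are red.
If the unknown parent were heterozygous (Rr), about half of 40 offspring would be yellow; none are. The unknown parent is most likely homozygous dominant (RR).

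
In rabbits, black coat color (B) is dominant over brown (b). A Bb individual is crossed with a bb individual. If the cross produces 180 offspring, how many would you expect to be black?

Punnett square for Bb × bb:
Offspring genotypes: 2 Bb, 2 bb
black: 2, brown: 2
black: 2 out of 4 → fraction 1/2
Expected count = 1/2 × 180 = 90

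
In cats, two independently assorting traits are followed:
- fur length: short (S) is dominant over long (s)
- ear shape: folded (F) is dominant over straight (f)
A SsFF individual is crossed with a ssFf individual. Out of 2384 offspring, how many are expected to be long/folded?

Dihybrid cross SsFF × ssFf — consider each gene separately:
fur length: Ss × ss → 2 Ss, 2 ss → 2 S_ : 2 ss (out of 4)
ear shape: FF × Ff → 2 FF, 2 Ff → 4 F_ (out of 4)
Combine (counts out of 4 × 4 = 16): short/folded (S_F_) = 2×4 = 8; long/folded (ssF_) = 2×4 = 8
Phenotype counts (out of 16): 8 short/folded, 8 long/folded
long/folded: 8 out of 16 → fraction 1/2
Expected count = 1/2 × 2384 = 1192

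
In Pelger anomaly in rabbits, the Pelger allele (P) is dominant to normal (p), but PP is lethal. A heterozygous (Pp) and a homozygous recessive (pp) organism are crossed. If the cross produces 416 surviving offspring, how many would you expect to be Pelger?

Cross: Pp × pp
Punnett square offspring (before lethality): 2 Pp, 2 pp
No PP offspring are produced in this cross.
Pelger: 2 out of 4 → fraction 1/2
Expected count = 1/2 × 416 = 208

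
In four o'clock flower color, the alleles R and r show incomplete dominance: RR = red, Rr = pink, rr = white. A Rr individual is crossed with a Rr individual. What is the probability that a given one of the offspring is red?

Punnett square for Rr × Rr:
Offspring genotypes: 1 RR, 2 Rr, 1 rr
Phenotype counts: 1 red, 2 pink, 1 white
red: 1 out of 4
Probability: 1/4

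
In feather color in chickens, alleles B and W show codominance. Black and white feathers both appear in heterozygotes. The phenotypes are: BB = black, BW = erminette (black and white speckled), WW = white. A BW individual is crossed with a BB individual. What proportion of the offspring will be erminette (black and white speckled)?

Punnett square for BW × BB:
Offspring genotypes: 2 BB, 2 BW
Phenotype counts: 2 black, 2 erminette (black and white speckled)
erminette (black and white speckled): 2 out of 4
Probability: 2/4 = 1/2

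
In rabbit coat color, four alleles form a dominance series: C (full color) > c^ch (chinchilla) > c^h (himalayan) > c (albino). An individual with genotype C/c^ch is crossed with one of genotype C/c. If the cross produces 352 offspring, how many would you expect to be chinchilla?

Cross: C/c^ch × C/c
Allele dominance: C > c^ch > c^h > c
Offspring genotypes: 1 C/C, 1 C/c, 1 C/c^ch, 1 c^ch/c
Phenotype counts: 3 full color, 1 chinchilla
chinchilla: 1 out of 4 → fraction 1/4
Expected count = 1/4 × 352 = 88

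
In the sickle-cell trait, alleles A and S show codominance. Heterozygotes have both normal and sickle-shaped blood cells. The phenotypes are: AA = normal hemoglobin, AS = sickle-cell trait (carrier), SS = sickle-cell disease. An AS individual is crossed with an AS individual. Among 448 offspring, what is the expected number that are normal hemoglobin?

Punnett square for AS × AS:
Offspring genotypes: 1 AA, 2 AS, 1 SS
Phenotype counts: 1 normal hemoglobin, 2 sickle-cell trait (carrier), 1 sickle-cell disease
normal hemoglobin: 1 out of 4 → fraction 1/4
Expected count = 1/4 × 448 = 112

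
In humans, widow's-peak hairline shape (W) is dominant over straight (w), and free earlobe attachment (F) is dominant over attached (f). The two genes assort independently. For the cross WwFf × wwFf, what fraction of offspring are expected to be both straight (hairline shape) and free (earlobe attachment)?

Dihybrid cross WwFf × wwFf — consider each gene separately:
hairline shape: Ww × ww → 2 Ww, 2 ww → 2 W_ : 2 ww (out of 4)
earlobe attachment: Ff × Ff → 1 FF, 2 Ff, 1 ff → 3 F_ : 1 ff (out of 4)
Looking for: straight (ww) and free (F_)
P(straight) = 2/4, P(free) = 3/4
P(both) = 2/4 × 3/4 = 6/16 = 3/8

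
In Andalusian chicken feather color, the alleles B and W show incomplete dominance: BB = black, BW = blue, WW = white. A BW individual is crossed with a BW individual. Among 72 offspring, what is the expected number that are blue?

Punnett square for BW × BW:
Offspring genotypes: 1 BB, 2 BW, 1 WW
Phenotype counts: 1 black, 2 blue, 1 white
blue: 2 out of 4 → fraction 1/2
Expected count = 1/2 × 72 = 36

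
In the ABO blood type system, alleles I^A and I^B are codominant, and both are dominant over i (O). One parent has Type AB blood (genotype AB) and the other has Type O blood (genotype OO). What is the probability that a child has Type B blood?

Cross: AB × OO
Possible offspring genotypes: 2 AO, 2 BO
Blood type counts: 2 Type A, 2 Type B
Probability of Type B: 2/4 = 1/2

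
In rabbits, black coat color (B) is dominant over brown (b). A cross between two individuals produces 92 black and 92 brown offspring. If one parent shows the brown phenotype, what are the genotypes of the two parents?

Observed offspring: 92 black, 92 brown
The observed ratio simplifies to 1:1. One parent shows brown, so its genotype must be bb. A 1:1 offspring split requires the other parent to be heterozygous (Bb).
Parent genotypes: bb × Bb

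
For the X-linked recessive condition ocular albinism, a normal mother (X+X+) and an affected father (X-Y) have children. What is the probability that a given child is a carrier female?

Cross: X+X+ × X-Y
Offspring: 2 X+X-, 2 X+Y
Probability of a carrier female: 2/4 = 1/2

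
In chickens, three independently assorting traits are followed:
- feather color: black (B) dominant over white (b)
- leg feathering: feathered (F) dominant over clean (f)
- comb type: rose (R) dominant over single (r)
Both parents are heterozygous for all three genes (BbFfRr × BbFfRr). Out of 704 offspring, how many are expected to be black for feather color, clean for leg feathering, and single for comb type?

Trihybrid cross: BbFfRr × BbFfRr
Each trait segregates independently with a 3:1 phenotypic ratio, so each gene contributes 3/4 (dominant) or 1/4 (recessive).
Target: black (feather color), clean (leg feathering), single (comb type)
Probability = product of independent per-trait probabilities
= 3/4 × 1/4 × 1/4 = 3/64
Expected count = 3/64 × 704 = 33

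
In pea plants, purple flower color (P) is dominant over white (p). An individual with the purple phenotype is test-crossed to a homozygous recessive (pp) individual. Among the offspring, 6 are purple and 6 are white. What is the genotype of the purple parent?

Test cross: ? × pp
Offspring: 6 purple, 6 white — approximately 1:1.
A 1:1 ratio in a test cross indicates the unknown parent is heterozygous (Pp).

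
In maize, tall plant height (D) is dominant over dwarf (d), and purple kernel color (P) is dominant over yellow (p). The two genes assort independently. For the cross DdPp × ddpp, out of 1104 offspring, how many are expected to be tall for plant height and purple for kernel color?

Dihybrid cross DdPp × ddpp — consider each gene separately:
plant height: Dd × dd → 2 Dd, 2 dd → 2 D_ : 2 dd (out of 4)
kernel color: Pp × pp → 2 Pp, 2 pp → 2 P_ : 2 pp (out of 4)
Looking for: tall (D_) and purple (P_)
P(tall) = 2/4, P(purple) = 2/4
P(both) = 2/4 × 2/4 = 4/16 = 1/4
Expected count = 1/4 × 1104 = 276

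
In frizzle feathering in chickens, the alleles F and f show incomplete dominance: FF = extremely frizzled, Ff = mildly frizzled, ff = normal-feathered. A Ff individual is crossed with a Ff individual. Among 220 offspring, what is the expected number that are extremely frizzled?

Punnett square for Ff × Ff:
Offspring genotypes: 1 FF, 2 Ff, 1 ff
Phenotype counts: 1 extremely frizzled, 2 mildly frizzled, 1 normal-feathered
extremely frizzled: 1 out of 4 → fraction 1/4
Expected count = 1/4 × 220 = 55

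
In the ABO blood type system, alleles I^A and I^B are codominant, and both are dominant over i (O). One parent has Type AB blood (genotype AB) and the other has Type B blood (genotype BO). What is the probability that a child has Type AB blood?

Cross: AB × BO
Possible offspring genotypes: 1 AB, 1 AO, 1 BB, 1 BO
Blood type counts: 1 Type AB, 1 Type A, 2 Type B
Probability of Type AB: 1/4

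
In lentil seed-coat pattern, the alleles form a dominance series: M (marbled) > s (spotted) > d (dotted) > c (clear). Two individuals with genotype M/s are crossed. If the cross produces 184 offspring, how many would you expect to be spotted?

Cross: M/s × M/s
Allele dominance: M > s > d > c
Offspring genotypes: 1 M/M, 2 M/s, 1 s/s
Phenotype counts: 3 marbled, 1 spotted
spotted: 1 out of 4 → fraction 1/4
Expected count = 1/4 × 184 = 46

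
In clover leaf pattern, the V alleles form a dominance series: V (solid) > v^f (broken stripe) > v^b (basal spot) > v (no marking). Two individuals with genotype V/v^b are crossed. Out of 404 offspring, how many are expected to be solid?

Cross: V/v^b × V/v^b
Allele dominance: V > v^f > v^b > v
Offspring genotypes: 1 V/V, 2 V/v^b, 1 v^b/v^b
Phenotype counts: 3 solid, 1 basal spot
solid: 3 out of 4 → fraction 3/4
Expected count = 3/4 × 404 = 303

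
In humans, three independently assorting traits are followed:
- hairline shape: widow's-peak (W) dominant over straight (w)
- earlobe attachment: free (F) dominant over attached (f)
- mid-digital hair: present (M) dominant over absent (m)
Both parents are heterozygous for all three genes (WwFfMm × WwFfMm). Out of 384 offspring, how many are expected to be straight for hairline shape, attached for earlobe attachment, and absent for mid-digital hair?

Trihybrid cross: WwFfMm × WwFfMm
Each trait segregates independently with a 3:1 phenotypic ratio, so each gene contributes 3/4 (dominant) or 1/4 (recessive).
Target: straight (hairline shape), attached (earlobe attachment), absent (mid-digital hair)
Probability = product of independent per-trait probabilities
= 1/4 × 1/4 × 1/4 = 1/64
Expected count = 1/64 × 384 = 6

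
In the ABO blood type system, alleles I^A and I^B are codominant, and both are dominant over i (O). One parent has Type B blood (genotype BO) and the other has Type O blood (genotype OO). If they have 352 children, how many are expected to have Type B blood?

Cross: BO × OO
Possible offspring genotypes: 2 BO, 2 OO
Blood type counts: 2 Type B, 2 Type O
Probability of Type B: 2/4 = 1/2
Expected count = 1/2 × 352 = 176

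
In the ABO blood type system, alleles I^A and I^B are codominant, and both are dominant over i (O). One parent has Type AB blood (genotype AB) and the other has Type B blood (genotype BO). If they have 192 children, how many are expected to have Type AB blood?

Cross: AB × BO
Possible offspring genotypes: 1 AB, 1 AO, 1 BB, 1 BO
Blood type counts: 1 Type AB, 1 Type A, 2 Type B
Probability of Type AB: 1/4
Expected count = 1/4 × 192 = 48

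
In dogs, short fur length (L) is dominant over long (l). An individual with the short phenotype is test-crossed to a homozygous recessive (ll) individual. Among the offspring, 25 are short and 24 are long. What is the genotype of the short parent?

Test cross: ? × ll
Offspring: 25 short, 24 long — approximately 1:1.
A 1:1 ratio in a test cross indicates the unknown parent is heterozygous (Ll).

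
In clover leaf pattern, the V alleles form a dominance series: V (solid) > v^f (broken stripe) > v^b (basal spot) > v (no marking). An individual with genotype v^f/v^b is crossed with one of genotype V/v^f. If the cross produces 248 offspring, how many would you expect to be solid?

Cross: v^f/v^b × V/v^f
Allele dominance: V > v^f > v^b > v
Offspring genotypes: 1 V/v^f, 1 v^f/v^f, 1 V/v^b, 1 v^f/v^b
Phenotype counts: 2 solid, 2 broken stripe
solid: 2 out of 4 → fraction 1/2
Expected count = 1/2 × 248 = 124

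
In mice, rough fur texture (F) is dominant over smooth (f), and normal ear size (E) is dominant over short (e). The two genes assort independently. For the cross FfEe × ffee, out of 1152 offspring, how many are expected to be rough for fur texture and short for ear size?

Dihybrid cross FfEe × ffee — consider each gene separately:
fur texture: Ff × ff → 2 Ff, 2 ff → 2 F_ : 2 ff (out of 4)
ear size: Ee × ee → 2 Ee, 2 ee → 2 E_ : 2 ee (out of 4)
Looking for: rough (F_) and short (ee)
P(rough) = 2/4, P(short) = 2/4
P(both) = 2/4 × 2/4 = 4/16 = 1/4
Expected count = 1/4 × 1152 = 288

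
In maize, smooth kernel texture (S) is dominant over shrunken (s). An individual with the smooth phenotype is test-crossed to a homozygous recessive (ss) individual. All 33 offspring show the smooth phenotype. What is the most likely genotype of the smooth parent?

Test cross: ? × ss
All offspring are smooth.
If the unknown parent were heterozygous (Ss), about half of 33 offspring would be shrunken; none are. The unknown parent is most likely homozygous dominant (SS).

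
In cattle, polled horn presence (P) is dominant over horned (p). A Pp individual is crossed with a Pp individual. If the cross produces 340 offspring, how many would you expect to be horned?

Punnett square for Pp × Pp:
Offspring genotypes: 1 PP, 2 Pp, 1 pp
polled: 3, horned: 1
horned: 1 out of 4 → fraction 1/4
Expected count = 1/4 × 340 = 85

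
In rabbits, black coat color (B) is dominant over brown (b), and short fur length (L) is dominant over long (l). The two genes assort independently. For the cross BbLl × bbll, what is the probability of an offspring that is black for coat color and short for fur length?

Dihybrid cross BbLl × bbll — consider each gene separately:
coat color: Bb × bb → 2 Bb, 2 bb → 2 B_ : 2 bb (out of 4)
fur length: Ll × ll → 2 Ll, 2 ll → 2 L_ : 2 ll (out of 4)
Looking for: black (B_) and short (L_)
P(black) = 2/4, P(short) = 2/4
P(both) = 2/4 × 2/4 = 4/16 = 1/4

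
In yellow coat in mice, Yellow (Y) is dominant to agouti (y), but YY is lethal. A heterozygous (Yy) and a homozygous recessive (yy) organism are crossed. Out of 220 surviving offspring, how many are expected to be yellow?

Cross: Yy × yy
Punnett square offspring (before lethality): 2 Yy, 2 yy
No YY offspring are produced in this cross.
yellow: 2 out of 4 → fraction 1/2
Expected count = 1/2 × 220 = 110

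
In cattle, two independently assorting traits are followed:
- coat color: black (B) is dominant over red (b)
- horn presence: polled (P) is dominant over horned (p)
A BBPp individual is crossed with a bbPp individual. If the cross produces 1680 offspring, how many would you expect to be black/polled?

Dihybrid cross BBPp × bbPp — consider each gene separately:
coat color: BB × bb → 4 Bb → 4 B_ (out of 4)
horn presence: Pp × Pp → 1 PP, 2 Pp, 1 pp → 3 P_ : 1 pp (out of 4)
Combine (counts out of 4 × 4 = 16): black/polled (B_P_) = 4×3 = 12; black/horned (B_pp) = 4×1 = 4
Phenotype counts (out of 16): 12 black/polled, 4 black/horned
black/polled: 12 out of 16 → fraction 3/4
Expected count = 3/4 × 1680 = 1260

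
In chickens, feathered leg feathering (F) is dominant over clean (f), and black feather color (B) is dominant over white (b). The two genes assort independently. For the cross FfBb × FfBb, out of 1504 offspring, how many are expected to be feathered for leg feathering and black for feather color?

Dihybrid cross FfBb × FfBb — consider each gene separately:
leg feathering: Ff × Ff → 1 FF, 2 Ff, 1 ff → 3 F_ : 1 ff (out of 4)
feather color: Bb × Bb → 1 BB, 2 Bb, 1 bb → 3 B_ : 1 bb (out of 4)
Looking for: feathered (F_) and black (B_)
P(feathered) = 3/4, P(black) = 3/4
P(both) = 3/4 × 3/4 = 9/16
Expected count = 9/16 × 1504 = 846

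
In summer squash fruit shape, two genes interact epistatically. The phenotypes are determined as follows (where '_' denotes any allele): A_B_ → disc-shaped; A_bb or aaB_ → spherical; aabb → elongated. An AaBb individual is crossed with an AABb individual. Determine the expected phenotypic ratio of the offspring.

Cross: AaBb × AABb — consider each gene separately:
A gene: Aa × AA → 2 AA, 2 Aa → 4 A_ (out of 4)
B gene: Bb × Bb → 1 BB, 2 Bb, 1 bb → 3 B_ : 1 bb (out of 4)
Genotype classes (out of 4 × 4 = 16): A_B_ = 4×3 = 12; A_bb = 4×1 = 4
Apply the phenotype rules: A_B_ (12) → disc-shaped; A_bb (4) → spherical
Phenotype counts (out of 16): 12 disc-shaped, 4 spherical
Ratio: 3 disc-shaped : 1 spherical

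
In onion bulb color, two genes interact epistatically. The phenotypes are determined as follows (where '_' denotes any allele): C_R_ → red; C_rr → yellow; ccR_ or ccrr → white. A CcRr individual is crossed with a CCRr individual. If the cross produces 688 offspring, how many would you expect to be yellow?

Cross: CcRr × CCRr — consider each gene separately:
C gene: Cc × CC → 2 CC, 2 Cc → 4 C_ (out of 4)
R gene: Rr × Rr → 1 RR, 2 Rr, 1 rr → 3 R_ : 1 rr (out of 4)
Genotype classes (out of 4 × 4 = 16): C_R_ = 4×3 = 12; C_rr = 4×1 = 4
Apply the phenotype rules: C_R_ (12) → red; C_rr (4) → yellow
Phenotype counts (out of 16): 12 red, 4 yellow
yellow: 4 out of 16 → fraction 1/4
Expected count = 1/4 × 688 = 172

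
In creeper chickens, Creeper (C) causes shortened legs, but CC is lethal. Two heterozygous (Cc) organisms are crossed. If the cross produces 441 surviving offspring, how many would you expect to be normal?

Cross: Cc × Cc
Punnett square offspring (before lethality): 1 CC, 2 Cc, 1 cc
The CC genotype is lethal (embryos die); surviving offspring: 2 Cc, 1 cc
normal: 1 out of 3 → fraction 1/3
Expected count = 1/3 × 441 = 147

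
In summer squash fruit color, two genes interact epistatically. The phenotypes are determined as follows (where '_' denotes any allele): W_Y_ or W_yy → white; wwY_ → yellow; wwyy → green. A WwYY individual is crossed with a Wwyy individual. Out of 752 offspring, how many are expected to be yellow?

Cross: WwYY × Wwyy — consider each gene separately:
W gene: Ww × Ww → 1 WW, 2 Ww, 1 ww → 3 W_ : 1 ww (out of 4)
Y gene: YY × yy → 4 Yy → 4 Y_ (out of 4)
Genotype classes (out of 4 × 4 = 16): W_Y_ = 3×4 = 12; wwY_ = 1×4 = 4
Apply the phenotype rules: W_Y_ (12) → white; wwY_ (4) → yellow
Phenotype counts (out of 16): 12 white, 4 yellow
yellow: 4 out of 16 → fraction 1/4
Expected count = 1/4 × 752 = 188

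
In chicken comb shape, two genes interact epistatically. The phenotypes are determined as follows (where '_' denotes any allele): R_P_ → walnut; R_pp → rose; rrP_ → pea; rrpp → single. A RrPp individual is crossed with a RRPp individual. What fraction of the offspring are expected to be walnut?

Cross: RrPp × RRPp — consider each gene separately:
R gene: Rr × RR → 2 RR, 2 Rr → 4 R_ (out of 4)
P gene: Pp × Pp → 1 PP, 2 Pp, 1 pp → 3 P_ : 1 pp (out of 4)
Genotype classes (out of 4 × 4 = 16): R_P_ = 4×3 = 12; R_pp = 4×1 = 4
Apply the phenotype rules: R_P_ (12) → walnut; R_pp (4) → rose
Phenotype counts (out of 16): 12 walnut, 4 rose
walnut: 12 out of 16
Probability: 12/16 = 3/4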